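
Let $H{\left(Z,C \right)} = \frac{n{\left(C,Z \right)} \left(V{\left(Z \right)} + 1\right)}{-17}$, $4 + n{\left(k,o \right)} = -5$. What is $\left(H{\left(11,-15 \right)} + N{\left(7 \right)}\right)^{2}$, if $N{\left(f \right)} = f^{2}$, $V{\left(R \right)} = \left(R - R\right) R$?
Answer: $\frac{708964}{289} \approx 2453.2$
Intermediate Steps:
$n{\left(k,o \right)} = -9$ ($n{\left(k,o \right)} = -4 - 5 = -9$)
$V{\left(R \right)} = 0$ ($V{\left(R \right)} = 0 R = 0$)
$H{\left(Z,C \right)} = \frac{9}{17}$ ($H{\left(Z,C \right)} = \frac{\left(-9\right) \left(0 + 1\right)}{-17} = \left(-9\right) 1 \left(- \frac{1}{17}\right) = \left(-9\right) \left(- \frac{1}{17}\right) = \frac{9}{17}$)
$\left(H{\left(11,-15 \right)} + N{\left(7 \right)}\right)^{2} = \left(\frac{9}{17} + 7^{2}\right)^{2} = \left(\frac{9}{17} + 49\right)^{2} = \left(\frac{842}{17}\right)^{2} = \frac{708964}{289}$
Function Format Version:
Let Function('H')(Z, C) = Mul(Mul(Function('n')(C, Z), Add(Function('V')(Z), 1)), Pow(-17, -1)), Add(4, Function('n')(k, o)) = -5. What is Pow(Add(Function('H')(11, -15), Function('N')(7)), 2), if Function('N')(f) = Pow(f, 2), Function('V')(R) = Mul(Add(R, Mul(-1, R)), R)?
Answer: Rational(708964, 289) ≈ 2453.2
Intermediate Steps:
Function('n')(k, o) = -9 (Function('n')(k, o) = Add(-4, -5) = -9)
Function('V')(R) = 0 (Function('V')(R) = Mul(0, R) = 0)
Function('H')(Z, C) = Rational(9, 17) (Function('H')(Z, C) = Mul(Mul(-9, Add(0, 1)), Pow(-17, -1)) = Mul(Mul(-9, 1), Rational(-1, 17)) = Mul(-9, Rational(-1, 17)) = Rational(9, 17))
Pow(Add(Function('H')(11, -15), Function('N')(7)), 2) = Pow(Add(Rational(9, 17), Pow(7, 2)), 2) = Pow(Add(Rational(9, 17), 49), 2) = Pow(Rational(842, 17), 2) = Rational(708964, 289)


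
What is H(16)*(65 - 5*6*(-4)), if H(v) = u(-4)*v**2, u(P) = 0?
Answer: 0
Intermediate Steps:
H(v) = 0 (H(v) = 0*v**2 = 0)
H(16)*(65 - 5*6*(-4)) = 0*(65 - 5*6*(-4)) = 0*(65 - 30*(-4)) = 0*(65 + 120) = 0*185 = 0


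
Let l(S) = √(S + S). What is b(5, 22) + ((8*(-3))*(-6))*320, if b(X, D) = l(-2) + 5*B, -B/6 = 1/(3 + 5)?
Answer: 184305/4 + 2*I ≈ 46076.0 + 2.0*I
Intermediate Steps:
B = -¾ (B = -6/(3 + 5) = -6/8 = -6*⅛ = -¾ ≈ -0.75000)
l(S) = √2*√S (l(S) = √(2*S) = √2*√S)
b(X, D) = -15/4 + 2*I (b(X, D) = √2*√(-2) + 5*(-¾) = √2*(I*√2) - 15/4 = 2*I - 15/4 = -15/4 + 2*I)
b(5, 22) + ((8*(-3))*(-6))*320 = (-15/4 + 2*I) + ((8*(-3))*(-6))*320 = (-15/4 + 2*I) - 24*(-6)*320 = (-15/4 + 2*I) + 144*320 = (-15/4 + 2*I) + 46080 = 184305/4 + 2*I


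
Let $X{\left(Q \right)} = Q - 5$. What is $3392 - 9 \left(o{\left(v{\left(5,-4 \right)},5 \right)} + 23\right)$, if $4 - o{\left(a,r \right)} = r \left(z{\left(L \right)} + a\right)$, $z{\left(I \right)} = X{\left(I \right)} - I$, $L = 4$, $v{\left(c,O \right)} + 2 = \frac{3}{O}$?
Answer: $\frac{11201}{4} \approx 2800.3$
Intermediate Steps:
$v{\left(c,O \right)} = -2 + \frac{3}{O}$
$X{\left(Q \right)} = -5 + Q$
$z{\left(I \right)} = -5$ ($z{\left(I \right)} = \left(-5 + I\right) - I = -5$)
$o{\left(a,r \right)} = 4 - r \left(-5 + a\right)$
$3392 - 9 \left(o{\left(v{\left(5,-4 \right)},5 \right)} + 23\right) = 3392 - 9 \left(\left(4 + 5 \cdot 5 - \left(-2 + \frac{3}{-4}\right) 5\right) + 23\right) = 3392 - 9 \left(\left(4 + 25 - \left(-2 + 3 \left(- \frac{1}{4}\right)\right) 5\right) + 23\right) = 3392 - 9 \left(\left(4 + 25 - \left(-2 - \frac{3}{4}\right) 5\right) + 23\right) = 3392 - 9 \left(\left(4 + 25 - \left(- \frac{11}{4}\right) 5\right) + 23\right) = 3392 - 9 \left(\left(4 + 25 + \frac{55}{4}\right) + 23\right) = 3392 - 9 \left(\frac{171}{4} + 23\right) = 3392 - 9 \cdot \frac{263}{4} = 3392 - \frac{2367}{4} = \frac{11201}{4}$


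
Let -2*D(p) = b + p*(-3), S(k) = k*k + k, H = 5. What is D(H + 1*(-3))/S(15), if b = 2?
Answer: 1/120 ≈ 0.0083333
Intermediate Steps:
S(k) = k + k**2 (S(k) = k**2 + k = k + k**2)
D(p) = -1 + 3*p/2 (D(p) = -(2 + p*(-3))/2 = -(2 - 3*p)/2 = -1 + 3*p/2)
D(H + 1*(-3))/S(15) = (-1 + 3*(5 + 1*(-3))/2)/((15*(1 + 15))) = (-1 + 3*(5 - 3)/2)/((15*16)) = (-1 + (3/2)*2)/240 = (-1 + 3)*(1/240) = 2*(1/240) = 1/120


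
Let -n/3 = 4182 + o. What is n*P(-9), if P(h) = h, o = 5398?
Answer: 258660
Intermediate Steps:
n = -28740 (n = -3*(4182 + 5398) = -3*9580 = -28740)
n*P(-9) = -28740*(-9) = 258660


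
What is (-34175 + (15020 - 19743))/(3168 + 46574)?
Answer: -19449/24871 ≈ -0.78199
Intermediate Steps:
(-34175 + (15020 - 19743))/(3168 + 46574) = (-34175 - 4723)/49742 = -38898*1/49742 = -19449/24871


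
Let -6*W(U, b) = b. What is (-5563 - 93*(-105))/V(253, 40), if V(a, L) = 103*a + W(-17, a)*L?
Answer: 1146/6647 ≈ 0.17241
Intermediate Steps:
W(U, b) = -b/6
V(a, L) = 103*a - L*a/6 (V(a, L) = 103*a + (-a/6)*L = 103*a - L*a/6)
(-5563 - 93*(-105))/V(253, 40) = (-5563 - 93*(-105))/(((⅙)*253*(618 - 1*40))) = (-5563 - 1*(-9765))/(((⅙)*253*(618 - 40))) = (-5563 + 9765)/(((⅙)*253*578)) = 4202/(73117/3) = 4202*(3/73117) = 1146/6647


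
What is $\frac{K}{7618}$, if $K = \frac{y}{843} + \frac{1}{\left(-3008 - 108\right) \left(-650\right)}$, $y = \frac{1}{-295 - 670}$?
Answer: $- \frac{242381}{2510363764942800} \approx -9.6552 \cdot 10^{-11}$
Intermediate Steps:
$y = - \frac{1}{965}$ ($y = \frac{1}{-965} = - \frac{1}{965} \approx -0.0010363$)
$K = - \frac{242381}{329530554600}$ ($K = - \frac{1}{965 \cdot 843} + \frac{1}{\left(-3008 - 108\right) \left(-650\right)} = \left(- \frac{1}{965}\right) \frac{1}{843} + \frac{1}{-3116} \left(- \frac{1}{650}\right) = - \frac{1}{813495} - - \frac{1}{2025400} = - \frac{1}{813495} + \frac{1}{2025400} = - \frac{242381}{329530554600} \approx -7.3553 \cdot 10^{-7}$)
$\frac{K}{7618} = - \frac{242381}{329530554600 \cdot 7618} = \left(- \frac{242381}{329530554600}\right) \frac{1}{7618} = - \frac{242381}{2510363764942800}$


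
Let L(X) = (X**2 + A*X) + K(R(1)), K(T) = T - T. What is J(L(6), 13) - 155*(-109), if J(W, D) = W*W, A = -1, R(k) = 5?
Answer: 17795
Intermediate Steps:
K(T) = 0
L(X) = X**2 - X (L(X) = (X**2 - X) + 0 = X**2 - X)
J(W, D) = W**2
J(L(6), 13) - 155*(-109) = (6*(-1 + 6))**2 - 155*(-109) = (6*5)**2 + 16895 = 30**2 + 16895 = 900 + 16895 = 17795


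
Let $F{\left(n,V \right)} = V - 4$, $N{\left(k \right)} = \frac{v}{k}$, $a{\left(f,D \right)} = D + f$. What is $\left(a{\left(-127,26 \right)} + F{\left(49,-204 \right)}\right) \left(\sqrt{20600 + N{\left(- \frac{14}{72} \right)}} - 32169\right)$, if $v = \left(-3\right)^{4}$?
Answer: $9940221 - \frac{8034 \sqrt{1463}}{7} \approx 9.8963 \cdot 10^{6}$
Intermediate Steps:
$v = 81$
$N{\left(k \right)} = \frac{81}{k}$
$F{\left(n,V \right)} = -4 + V$
$\left(a{\left(-127,26 \right)} + F{\left(49,-204 \right)}\right) \left(\sqrt{20600 + N{\left(- \frac{14}{72} \right)}} - 32169\right) = \left(\left(26 - 127\right) - 208\right) \left(\sqrt{20600 + \frac{81}{\left(-14\right) \frac{1}{72}}} - 32169\right) = \left(-101 - 208\right) \left(\sqrt{20600 + \frac{81}{\left(-14\right) \frac{1}{72}}} - 32169\right) = - 309 \left(\sqrt{20600 + \frac{81}{- \frac{7}{36}}} - 32169\right) = - 309 \left(\sqrt{20600 + 81 \left(- \frac{36}{7}\right)} - 32169\right) = - 309 \left(\sqrt{20600 - \frac{2916}{7}} - 32169\right) = - 309 \left(\sqrt{\frac{141284}{7}} - 32169\right) = - 309 \left(\frac{26 \sqrt{1463}}{7} - 32169\right) = - 309 \left(-32169 + \frac{26 \sqrt{1463}}{7}\right) = 9940221 - \frac{8034 \sqrt{1463}}{7}$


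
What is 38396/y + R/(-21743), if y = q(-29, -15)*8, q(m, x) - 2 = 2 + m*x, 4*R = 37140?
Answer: 200558827/19090354 ≈ 10.506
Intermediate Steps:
R = 9285 (R = (1/4)*37140 = 9285)
q(m, x) = 4 + m*x (q(m, x) = 2 + (2 + m*x) = 4 + m*x)
y = 3512 (y = (4 - 29*(-15))*8 = (4 + 435)*8 = 439*8 = 3512)
38396/y + R/(-21743) = 38396/3512 + 9285/(-21743) = 38396*(1/3512) + 9285*(-1/21743) = 9599/878 - 9285/21743 = 200558827/19090354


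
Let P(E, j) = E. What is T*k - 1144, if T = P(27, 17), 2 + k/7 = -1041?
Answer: -198271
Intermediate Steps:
k = -7301 (k = -14 + 7*(-1041) = -14 - 7287 = -7301)
T = 27
T*k - 1144 = 27*(-7301) - 1144 = -197127 - 1144 = -198271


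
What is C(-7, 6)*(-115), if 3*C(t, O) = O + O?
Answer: -460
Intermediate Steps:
C(t, O) = 2*O/3 (C(t, O) = (O + O)/3 = (2*O)/3 = 2*O/3)
C(-7, 6)*(-115) = ((⅔)*6)*(-115) = 4*(-115) = -460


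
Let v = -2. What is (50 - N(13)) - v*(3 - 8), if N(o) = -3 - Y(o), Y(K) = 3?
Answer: 46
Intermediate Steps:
N(o) = -6 (N(o) = -3 - 1*3 = -3 - 3 = -6)
(50 - N(13)) - v*(3 - 8) = (50 - 1*(-6)) - (-2)*(3 - 8) = (50 + 6) - (-2)*(-5) = 56 - 1*10 = 56 - 10 = 46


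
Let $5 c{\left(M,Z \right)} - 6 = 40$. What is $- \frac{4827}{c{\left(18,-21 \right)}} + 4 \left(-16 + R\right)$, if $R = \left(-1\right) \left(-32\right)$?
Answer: $- \frac{21191}{46} \approx -460.67$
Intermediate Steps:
$R = 32$
$c{\left(M,Z \right)} = \frac{46}{5}$ ($c{\left(M,Z \right)} = \frac{6}{5} + \frac{1}{5} \cdot 40 = \frac{6}{5} + 8 = \frac{46}{5}$)
$- \frac{4827}{c{\left(18,-21 \right)}} + 4 \left(-16 + R\right) = - \frac{4827}{\frac{46}{5}} + 4 \left(-16 + 32\right) = \left(-4827\right) \frac{5}{46} + 4 \cdot 16 = - \frac{24135}{46} + 64 = - \frac{21191}{46}$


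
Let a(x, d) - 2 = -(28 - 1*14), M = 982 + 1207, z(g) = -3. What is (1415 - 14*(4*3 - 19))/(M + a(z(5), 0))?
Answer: 1513/2177 ≈ 0.69499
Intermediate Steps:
M = 2189
a(x, d) = -12 (a(x, d) = 2 - (28 - 1*14) = 2 - (28 - 14) = 2 - 1*14 = 2 - 14 = -12)
(1415 - 14*(4*3 - 19))/(M + a(z(5), 0)) = (1415 - 14*(4*3 - 19))/(2189 - 12) = (1415 - 14*(12 - 19))/2177 = (1415 - 14*(-7))*(1/2177) = (1415 + 98)*(1/2177) = 1513*(1/2177) = 1513/2177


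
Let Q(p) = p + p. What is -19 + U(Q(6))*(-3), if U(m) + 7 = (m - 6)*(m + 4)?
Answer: -286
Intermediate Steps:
Q(p) = 2*p
U(m) = -7 + (-6 + m)*(4 + m) (U(m) = -7 + (m - 6)*(m + 4) = -7 + (-6 + m)*(4 + m))
-19 + U(Q(6))*(-3) = -19 + (-31 + (2*6)**2 - 4*6)*(-3) = -19 + (-31 + 12**2 - 2*12)*(-3) = -19 + (-31 + 144 - 24)*(-3) = -19 + 89*(-3) = -19 - 267 = -286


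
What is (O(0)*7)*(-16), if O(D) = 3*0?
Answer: 0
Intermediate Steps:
O(D) = 0
(O(0)*7)*(-16) = (0*7)*(-16) = 0*(-16) = 0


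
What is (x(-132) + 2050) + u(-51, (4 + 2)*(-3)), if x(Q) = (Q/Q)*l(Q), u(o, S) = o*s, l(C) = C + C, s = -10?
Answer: 2296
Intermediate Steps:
l(C) = 2*C
u(o, S) = -10*o (u(o, S) = o*(-10) = -10*o)
x(Q) = 2*Q (x(Q) = (Q/Q)*(2*Q) = 1*(2*Q) = 2*Q)
(x(-132) + 2050) + u(-51, (4 + 2)*(-3)) = (2*(-132) + 2050) - 10*(-51) = (-264 + 2050) + 510 = 1786 + 510 = 2296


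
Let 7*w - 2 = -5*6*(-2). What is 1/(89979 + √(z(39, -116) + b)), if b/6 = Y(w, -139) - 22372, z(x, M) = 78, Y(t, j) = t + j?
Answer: 209951/18891495877 - 4*I*√413238/56674487631 ≈ 1.1114e-5 - 4.537e-8*I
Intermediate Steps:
w = 62/7 (w = 2/7 + (-5*6*(-2))/7 = 2/7 + (-30*(-2))/7 = 2/7 + (⅐)*60 = 2/7 + 60/7 = 62/7 ≈ 8.8571)
Y(t, j) = j + t
b = -945090/7 (b = 6*((-139 + 62/7) - 22372) = 6*(-911/7 - 22372) = 6*(-157515/7) = -945090/7 ≈ -1.3501e+5)
1/(89979 + √(z(39, -116) + b)) = 1/(89979 + √(78 - 945090/7)) = 1/(89979 + √(-944544/7)) = 1/(89979 + 4*I*√413238/7)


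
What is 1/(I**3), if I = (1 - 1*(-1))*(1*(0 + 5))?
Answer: 1/1000 ≈ 0.0010000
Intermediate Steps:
I = 10 (I = (1 + 1)*(1*5) = 2*5 = 10)
1/(I**3) = 1/(10**3) = 1/1000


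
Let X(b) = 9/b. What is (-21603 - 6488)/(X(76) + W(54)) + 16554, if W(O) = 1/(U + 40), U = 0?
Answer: -19544774/109 ≈ -1.7931e+5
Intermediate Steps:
W(O) = 1/40 (W(O) = 1/(0 + 40) = 1/40)
(-21603 - 6488)/(X(76) + W(54)) + 16554 = (-21603 - 6488)/(9/76 + 1/40) + 16554 = -28091/(9*(1/76) + 1/40) + 16554 = -28091/(9/76 + 1/40) + 16554 = -28091/109/760 + 16554 = -28091*760/109 + 16554 = -21349160/109 + 16554 = -19544774/109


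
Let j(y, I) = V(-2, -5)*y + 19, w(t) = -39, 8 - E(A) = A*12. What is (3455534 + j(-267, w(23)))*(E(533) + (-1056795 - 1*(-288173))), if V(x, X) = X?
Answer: -2679122768880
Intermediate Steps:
E(A) = 8 - 12*A (E(A) = 8 - A*12 = 8 - 12*A)
j(y, I) = 19 - 5*y (j(y, I) = -5*y + 19 = 19 - 5*y)
(3455534 + j(-267, w(23)))*(E(533) + (-1056795 - 1*(-288173))) = (3455534 + (19 - 5*(-267)))*((8 - 12*533) + (-1056795 - 1*(-288173))) = (3455534 + (19 + 1335))*((8 - 6396) + (-1056795 + 288173)) = (3455534 + 1354)*(-6388 - 768622) = 3456888*(-775010) = -2679122768880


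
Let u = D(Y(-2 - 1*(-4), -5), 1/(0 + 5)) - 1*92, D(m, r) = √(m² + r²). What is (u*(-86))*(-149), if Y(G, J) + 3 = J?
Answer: -1178888 + 12814*√1601/5 ≈ -1.0763e+6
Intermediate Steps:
Y(G, J) = -3 + J
u = -92 + √1601/5 (u = √((-3 - 5)² + (1/(0 + 5))²) - 1*92 = √((-8)² + (1/5)²) - 92 = √(64 + (⅕)²) - 92 = √(64 + 1/25) - 92 = √(1601/25) - 92 = √1601/5 - 92 = -92 + √1601/5 ≈ -83.998)
(u*(-86))*(-149) = ((-92 + √1601/5)*(-86))*(-149) = (7912 - 86*√1601/5)*(-149) = -1178888 + 12814*√1601/5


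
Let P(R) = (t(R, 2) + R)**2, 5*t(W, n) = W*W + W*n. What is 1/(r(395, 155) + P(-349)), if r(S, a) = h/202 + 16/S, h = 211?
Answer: 398950/227342969105997 ≈ 1.7548e-9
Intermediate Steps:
t(W, n) = W**2/5 + W*n/5 (t(W, n) = (W*W + W*n)/5 = (W**2 + W*n)/5 = W**2/5 + W*n/5)
P(R) = (R + R*(2 + R)/5)**2 (P(R) = (R*(R + 2)/5 + R)**2 = (R*(2 + R)/5 + R)**2 = (R + R*(2 + R)/5)**2)
r(S, a) = 211/202 + 16/S
1/(r(395, 155) + P(-349)) = 1/((211/202 + 16/395) + (1/25)*(-349)**2*(7 - 349)**2) = 1/((211/202 + 16*(1/395)) + (1/25)*121801*(-342)**2) = 1/((211/202 + 16/395) + (1/25)*121801*116964) = 1/(86577/79790 + 14246332164/25) = 1/(227342969105997/398950) = 398950/227342969105997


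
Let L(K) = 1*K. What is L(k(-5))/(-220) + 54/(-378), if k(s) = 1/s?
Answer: -1093/7700 ≈ -0.14195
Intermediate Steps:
L(K) = K
L(k(-5))/(-220) + 54/(-378) = 1/(-5*(-220)) + 54/(-378) = -⅕*(-1/220) + 54*(-1/378) = 1/1100 - ⅐ = -1093/7700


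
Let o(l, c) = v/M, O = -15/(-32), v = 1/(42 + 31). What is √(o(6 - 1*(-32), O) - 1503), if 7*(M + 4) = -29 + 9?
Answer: I*√1153367661/876 ≈ 38.769*I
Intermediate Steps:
M = -48/7 (M = -4 + (-29 + 9)/7 = -4 + (⅐)*(-20) = -4 - 20/7 = -48/7 ≈ -6.8571)
v = 1/73 ≈ 0.013699
O = 15/32 (O = -15*(-1/32) = 15/32 ≈ 0.46875)
o(l, c) = -7/3504 (o(l, c) = 1/(73*(-48/7)) = (1/73)*(-7/48) = -7/3504)
√(o(6 - 1*(-32), O) - 1503) = √(-7/3504 - 1503) = √(-5266519/3504) = I*√1153367661/876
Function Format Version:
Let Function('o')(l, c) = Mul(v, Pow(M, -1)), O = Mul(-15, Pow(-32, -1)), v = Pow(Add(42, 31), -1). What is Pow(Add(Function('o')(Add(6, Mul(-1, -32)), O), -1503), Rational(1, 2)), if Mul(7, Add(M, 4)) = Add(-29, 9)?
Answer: Mul(Rational(1, 876), I, Pow(1153367661, Rational(1, 2))) ≈ Mul(38.769, I)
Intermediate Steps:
M = Rational(-48, 7) (M = Add(-4, Mul(Rational(1, 7), Add(-29, 9))) = Add(-4, Mul(Rational(1, 7), -20)) = Add(-4, Rational(-20, 7)) = Rational(-48, 7) ≈ -6.8571)
v = Rational(1, 73) (v = Pow(73, -1) = Rational(1, 73) ≈ 0.013699)
O = Rational(15, 32) (O = Mul(-15, Rational(-1, 32)) = Rational(15, 32) ≈ 0.46875)
Function('o')(l, c) = Rational(-7, 3504) (Function('o')(l, c) = Mul(Rational(1, 73), Pow(Rational(-48, 7), -1)) = Mul(Rational(1, 73), Rational(-7, 48)) = Rational(-7, 3504))
Pow(Add(Function('o')(Add(6, Mul(-1, -32)), O), -1503), Rational(1, 2)) = Pow(Add(Rational(-7, 3504), -1503), Rational(1, 2)) = Pow(Rational(-5266519, 3504), Rational(1, 2)) = Mul(Rational(1, 876), I, Pow(1153367661, Rational(1, 2)))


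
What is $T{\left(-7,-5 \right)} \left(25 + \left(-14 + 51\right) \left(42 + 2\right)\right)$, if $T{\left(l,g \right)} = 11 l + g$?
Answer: $-135546$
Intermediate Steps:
$T{\left(l,g \right)} = g + 11 l$
$T{\left(-7,-5 \right)} \left(25 + \left(-14 + 51\right) \left(42 + 2\right)\right) = \left(-5 + 11 \left(-7\right)\right) \left(25 + \left(-14 + 51\right) \left(42 + 2\right)\right) = \left(-5 - 77\right) \left(25 + 37 \cdot 44\right) = - 82 \left(25 + 1628\right) = \left(-82\right) 1653 = -135546$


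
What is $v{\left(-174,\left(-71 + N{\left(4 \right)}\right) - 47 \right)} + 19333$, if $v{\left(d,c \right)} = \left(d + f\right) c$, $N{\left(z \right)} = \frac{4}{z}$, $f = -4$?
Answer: $40159$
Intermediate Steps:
$v{\left(d,c \right)} = c \left(-4 + d\right)$ ($v{\left(d,c \right)} = \left(d - 4\right) c = \left(-4 + d\right) c = c \left(-4 + d\right)$)
$v{\left(-174,\left(-71 + N{\left(4 \right)}\right) - 47 \right)} + 19333 = \left(\left(-71 + \frac{4}{4}\right) - 47\right) \left(-4 - 174\right) + 19333 = \left(\left(-71 + 4 \cdot \frac{1}{4}\right) - 47\right) \left(-178\right) + 19333 = \left(\left(-71 + 1\right) - 47\right) \left(-178\right) + 19333 = \left(-70 - 47\right) \left(-178\right) + 19333 = \left(-117\right) \left(-178\right) + 19333 = 20826 + 19333 = 40159$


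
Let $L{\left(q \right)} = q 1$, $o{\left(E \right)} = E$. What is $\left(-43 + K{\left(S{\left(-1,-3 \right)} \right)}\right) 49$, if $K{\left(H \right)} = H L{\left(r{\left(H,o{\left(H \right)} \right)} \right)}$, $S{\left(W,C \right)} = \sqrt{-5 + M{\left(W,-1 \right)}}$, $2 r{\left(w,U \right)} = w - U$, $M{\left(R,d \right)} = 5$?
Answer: $-2107$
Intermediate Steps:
$r{\left(w,U \right)} = \frac{w}{2} - \frac{U}{2}$ ($r{\left(w,U \right)} = \frac{w - U}{2} = \frac{w}{2} - \frac{U}{2}$)
$L{\left(q \right)} = q$
$S{\left(W,C \right)} = 0$ ($S{\left(W,C \right)} = \sqrt{-5 + 5} = \sqrt{0} = 0$)
$K{\left(H \right)} = 0$ ($K{\left(H \right)} = H \left(\frac{H}{2} - \frac{H}{2}\right) = H 0 = 0$)
$\left(-43 + K{\left(S{\left(-1,-3 \right)} \right)}\right) 49 = \left(-43 + 0\right) 49 = \left(-43\right) 49 = -2107$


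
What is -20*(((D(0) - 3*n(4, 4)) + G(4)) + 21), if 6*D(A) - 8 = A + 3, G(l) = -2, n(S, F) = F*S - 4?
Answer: 910/3 ≈ 303.33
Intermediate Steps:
n(S, F) = -4 + F*S
D(A) = 11/6 + A/6 (D(A) = 4/3 + (A + 3)/6 = 4/3 + (3 + A)/6 = 4/3 + (1/2 + A/6) = 11/6 + A/6)
-20*(((D(0) - 3*n(4, 4)) + G(4)) + 21) = -20*((((11/6 + (1/6)*0) - 3*(-4 + 4*4)) - 2) + 21) = -20*((((11/6 + 0) - 3*(-4 + 16)) - 2) + 21) = -20*(((11/6 - 3*12) - 2) + 21) = -20*(((11/6 - 36) - 2) + 21) = -20*((-205/6 - 2) + 21) = -20*(-217/6 + 21) = -20*(-91/6) = 910/3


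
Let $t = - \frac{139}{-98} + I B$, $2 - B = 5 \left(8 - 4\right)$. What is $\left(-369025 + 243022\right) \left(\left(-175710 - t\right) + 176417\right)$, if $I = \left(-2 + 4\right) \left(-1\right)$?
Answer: $- \frac{8268190857}{98} \approx -8.4369 \cdot 10^{7}$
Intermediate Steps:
$B = -18$ ($B = 2 - 5 \left(8 - 4\right) = 2 - 5 \cdot 4 = 2 - 20 = -18$)
$I = -2$ ($I = 2 \left(-1\right) = -2$)
$t = \frac{3667}{98}$ ($t = - \frac{139}{-98} - -36 = \left(-139\right) \left(- \frac{1}{98}\right) + 36 = \frac{139}{98} + 36 = \frac{3667}{98} \approx 37.418$)
$\left(-369025 + 243022\right) \left(\left(-175710 - t\right) + 176417\right) = \left(-369025 + 243022\right) \left(\left(-175710 - \frac{3667}{98}\right) + 176417\right) = - 126003 \left(\left(-175710 - \frac{3667}{98}\right) + 176417\right) = - 126003 \left(- \frac{17223247}{98} + 176417\right) = \left(-126003\right) \frac{65619}{98} = - \frac{8268190857}{98}$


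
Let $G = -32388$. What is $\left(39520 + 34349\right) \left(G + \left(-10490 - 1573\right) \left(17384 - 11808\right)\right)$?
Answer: $-4971064290444$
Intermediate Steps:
$\left(39520 + 34349\right) \left(G + \left(-10490 - 1573\right) \left(17384 - 11808\right)\right) = \left(39520 + 34349\right) \left(-32388 + \left(-10490 - 1573\right) \left(17384 - 11808\right)\right) = 73869 \left(-32388 - 67263288\right) = 73869 \left(-67295676\right) = -4971064290444$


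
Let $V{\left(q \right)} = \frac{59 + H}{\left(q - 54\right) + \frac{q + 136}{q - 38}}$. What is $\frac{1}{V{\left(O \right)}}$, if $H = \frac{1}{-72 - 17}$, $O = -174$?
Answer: $- \frac{2149261}{556500} \approx -3.8621$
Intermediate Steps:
$H = - \frac{1}{89}$ ($H = \frac{1}{-89} = - \frac{1}{89} \approx -0.011236$)
$V{\left(q \right)} = \frac{5250}{89 \left(-54 + q + \frac{136 + q}{-38 + q}\right)}$ ($V{\left(q \right)} = \frac{59 - \frac{1}{89}}{\left(q - 54\right) + \frac{q + 136}{q - 38}} = \frac{5250}{89 \left(\left(-54 + q\right) + \frac{136 + q}{-38 + q}\right)} = \frac{5250}{89 \left(-54 + q + \frac{136 + q}{-38 + q}\right)}$)
$\frac{1}{V{\left(O \right)}} = \frac{1}{\frac{5250}{89} \frac{1}{2188 + \left(-174\right)^{2} - -15834} \left(-38 - 174\right)} = \frac{1}{\frac{5250}{89} \frac{1}{2188 + 30276 + 15834} \left(-212\right)} = \frac{1}{\frac{5250}{89} \cdot \frac{1}{48298} \left(-212\right)} = \frac{1}{- \frac{556500}{2149261}} = - \frac{2149261}{556500}$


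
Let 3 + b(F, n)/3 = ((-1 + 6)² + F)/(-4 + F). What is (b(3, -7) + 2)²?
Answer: 8281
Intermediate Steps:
b(F, n) = -9 + 3*(25 + F)/(-4 + F) (b(F, n) = -9 + 3*(((-1 + 6)² + F)/(-4 + F)) = -9 + 3*((5² + F)/(-4 + F)) = -9 + 3*((25 + F)/(-4 + F)) = -9 + 3*(25 + F)/(-4 + F))
(b(3, -7) + 2)² = (3*(37 - 2*3)/(-4 + 3) + 2)² = (3*(37 - 6)/(-1) + 2)² = (3*(-1)*31 + 2)² = (-93 + 2)² = (-91)² = 8281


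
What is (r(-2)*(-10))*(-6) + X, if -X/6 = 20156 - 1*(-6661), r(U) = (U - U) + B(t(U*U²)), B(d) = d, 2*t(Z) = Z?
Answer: -161142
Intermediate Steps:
t(Z) = Z/2
r(U) = U³/2 (r(U) = (U - U) + (U*U²)/2 = 0 + U³/2 = U³/2)
X = -160902 (X = -6*(20156 - 1*(-6661)) = -6*(20156 + 6661) = -6*26817 = -160902)
(r(-2)*(-10))*(-6) + X = (((½)*(-2)³)*(-10))*(-6) - 160902 = (((½)*(-8))*(-10))*(-6) - 160902 = -4*(-10)*(-6) - 160902 = 40*(-6) - 160902 = -240 - 160902 = -161142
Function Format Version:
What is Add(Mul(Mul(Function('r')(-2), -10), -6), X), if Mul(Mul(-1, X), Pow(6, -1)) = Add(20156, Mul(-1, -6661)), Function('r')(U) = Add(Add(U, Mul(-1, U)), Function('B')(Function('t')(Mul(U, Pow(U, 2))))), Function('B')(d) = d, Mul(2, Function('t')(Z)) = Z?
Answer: -161142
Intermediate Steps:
Function('t')(Z) = Mul(Rational(1, 2), Z)
Function('r')(U) = Mul(Rational(1, 2), Pow(U, 3)) (Function('r')(U) = Add(Add(U, Mul(-1, U)), Mul(Rational(1, 2), Mul(U, Pow(U, 2)))) = Add(0, Mul(Rational(1, 2), Pow(U, 3))) = Mul(Rational(1, 2), Pow(U, 3)))
X = -160902 (X = Mul(-6, Add(20156, Mul(-1, -6661))) = Mul(-6, Add(20156, 6661)) = Mul(-6, 26817) = -160902)
Add(Mul(Mul(Function('r')(-2), -10), -6), X) = Add(Mul(Mul(Mul(Rational(1, 2), Pow(-2, 3)), -10), -6), -160902) = Add(Mul(Mul(Mul(Rational(1, 2), -8), -10), -6), -160902) = Add(Mul(Mul(-4, -10), -6), -160902) = Add(Mul(40, -6), -160902) = Add(-240, -160902) = -161142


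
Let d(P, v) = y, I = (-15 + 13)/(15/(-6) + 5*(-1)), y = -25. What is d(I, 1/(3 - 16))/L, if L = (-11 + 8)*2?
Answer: 25/6 ≈ 4.1667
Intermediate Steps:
L = -6 (L = -3*2 = -6)
I = 4/15 (I = -2/(15*(-1/6) - 5) = -2/(-5/2 - 5) = -2/(-15/2) = -2*(-2/15) = 4/15 ≈ 0.26667)
d(P, v) = -25
d(I, 1/(3 - 16))/L = -25/(-6) = -25*(-1/6) = 25/6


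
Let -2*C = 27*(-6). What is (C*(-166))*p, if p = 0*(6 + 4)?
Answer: 0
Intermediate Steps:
p = 0 (p = 0*10 = 0)
C = 81 (C = -27*(-6)/2 = -½*(-162) = 81)
(C*(-166))*p = (81*(-166))*0 = -13446*0 = 0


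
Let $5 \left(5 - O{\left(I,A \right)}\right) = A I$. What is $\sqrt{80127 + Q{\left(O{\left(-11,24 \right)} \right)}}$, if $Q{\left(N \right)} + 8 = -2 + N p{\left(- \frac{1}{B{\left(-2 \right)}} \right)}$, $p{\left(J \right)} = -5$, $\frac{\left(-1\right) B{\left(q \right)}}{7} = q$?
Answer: $2 \sqrt{19957} \approx 282.54$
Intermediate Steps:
$B{\left(q \right)} = - 7 q$
$O{\left(I,A \right)} = 5 - \frac{A I}{5}$
$Q{\left(N \right)} = -10 - 5 N$ ($Q{\left(N \right)} = -8 + \left(-2 + N \left(-5\right)\right) = -8 - \left(2 + 5 N\right) = -10 - 5 N$)
$\sqrt{80127 + Q{\left(O{\left(-11,24 \right)} \right)}} = \sqrt{80127 - \left(10 + 5 \left(5 - \frac{24}{5} \left(-11\right)\right)\right)} = \sqrt{80127 - \left(10 + 5 \left(5 + \frac{264}{5}\right)\right)} = \sqrt{80127 - 299} = \sqrt{79828} = 2 \sqrt{19957}$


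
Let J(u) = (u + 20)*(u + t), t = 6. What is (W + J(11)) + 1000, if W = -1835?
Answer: -308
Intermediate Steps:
J(u) = (6 + u)*(20 + u) (J(u) = (u + 20)*(u + 6) = (20 + u)*(6 + u) = (6 + u)*(20 + u))
(W + J(11)) + 1000 = (-1835 + (120 + 11² + 26*11)) + 1000 = (-1835 + (120 + 121 + 286)) + 1000 = (-1835 + 527) + 1000 = -1308 + 1000 = -308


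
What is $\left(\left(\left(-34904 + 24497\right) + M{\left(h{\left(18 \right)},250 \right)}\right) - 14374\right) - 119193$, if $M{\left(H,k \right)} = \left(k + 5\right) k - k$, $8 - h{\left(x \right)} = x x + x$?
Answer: $-80474$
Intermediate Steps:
$h{\left(x \right)} = 8 - x - x^{2}$ ($h{\left(x \right)} = 8 - \left(x x + x\right) = 8 - \left(x^{2} + x\right) = 8 - \left(x + x^{2}\right) = 8 - x - x^{2}$)
$M{\left(H,k \right)} = - k + k \left(5 + k\right)$ ($M{\left(H,k \right)} = \left(5 + k\right) k - k = k \left(5 + k\right) - k = - k + k \left(5 + k\right)$)
$\left(\left(\left(-34904 + 24497\right) + M{\left(h{\left(18 \right)},250 \right)}\right) - 14374\right) - 119193 = \left(\left(\left(-34904 + 24497\right) + 250 \left(4 + 250\right)\right) - 14374\right) - 119193 = \left(\left(-10407 + 250 \cdot 254\right) - 14374\right) - 119193 = \left(\left(-10407 + 63500\right) - 14374\right) - 119193 = \left(53093 - 14374\right) - 119193 = 38719 - 119193 = -80474$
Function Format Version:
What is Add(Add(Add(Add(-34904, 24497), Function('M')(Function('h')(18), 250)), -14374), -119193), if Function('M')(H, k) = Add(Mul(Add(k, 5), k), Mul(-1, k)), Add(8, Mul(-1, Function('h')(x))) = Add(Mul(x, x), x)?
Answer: -80474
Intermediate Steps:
Function('h')(x) = Add(8, Mul(-1, x), Mul(-1, Pow(x, 2))) (Function('h')(x) = Add(8, Mul(-1, Add(Mul(x, x), x))) = Add(8, Mul(-1, Add(Pow(x, 2), x))) = Add(8, Mul(-1, Add(x, Pow(x, 2)))) = Add(8, Add(Mul(-1, x), Mul(-1, Pow(x, 2)))) = Add(8, Mul(-1, x), Mul(-1, Pow(x, 2))))
Function('M')(H, k) = Add(Mul(-1, k), Mul(k, Add(5, k))) (Function('M')(H, k) = Add(Mul(Add(5, k), k), Mul(-1, k)) = Add(Mul(k, Add(5, k)), Mul(-1, k)) = Add(Mul(-1, k), Mul(k, Add(5, k))))
Add(Add(Add(Add(-34904, 24497), Function('M')(Function('h')(18), 250)), -14374), -119193) = Add(Add(Add(Add(-34904, 24497), Mul(250, Add(4, 250))), -14374), -119193) = Add(Add(Add(-10407, Mul(250, 254)), -14374), -119193) = Add(Add(Add(-10407, 63500), -14374), -119193) = Add(Add(53093, -14374), -119193) = Add(38719, -119193) = -80474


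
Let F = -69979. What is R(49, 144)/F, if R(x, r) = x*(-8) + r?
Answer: 248/69979 ≈ 0.0035439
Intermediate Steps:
R(x, r) = r - 8*x (R(x, r) = -8*x + r = r - 8*x)
R(49, 144)/F = (144 - 8*49)/(-69979) = (144 - 392)*(-1/69979) = -248*(-1/69979) = 248/69979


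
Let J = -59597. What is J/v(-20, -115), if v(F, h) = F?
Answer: 59597/20 ≈ 2979.9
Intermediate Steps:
J/v(-20, -115) = -59597/(-20) = -59597*(-1/20) = 59597/20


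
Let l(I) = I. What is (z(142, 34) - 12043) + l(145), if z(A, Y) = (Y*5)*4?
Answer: -11218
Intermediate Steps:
z(A, Y) = 20*Y (z(A, Y) = (5*Y)*4 = 20*Y)
(z(142, 34) - 12043) + l(145) = (20*34 - 12043) + 145 = (680 - 12043) + 145 = -11363 + 145 = -11218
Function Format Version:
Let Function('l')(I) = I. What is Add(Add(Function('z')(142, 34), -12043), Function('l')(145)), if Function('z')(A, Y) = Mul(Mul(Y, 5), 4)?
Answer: -11218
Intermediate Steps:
Function('z')(A, Y) = Mul(20, Y) (Function('z')(A, Y) = Mul(Mul(5, Y), 4) = Mul(20, Y))
Add(Add(Function('z')(142, 34), -12043), Function('l')(145)) = Add(Add(Mul(20, 34), -12043), 145) = Add(Add(680, -12043), 145) = Add(-11363, 145) = -11218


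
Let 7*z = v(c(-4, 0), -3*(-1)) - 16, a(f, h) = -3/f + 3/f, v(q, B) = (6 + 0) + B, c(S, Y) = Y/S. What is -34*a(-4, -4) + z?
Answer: -1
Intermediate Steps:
v(q, B) = 6 + B
a(f, h) = 0
z = -1 (z = ((6 - 3*(-1)) - 16)/7 = ((6 + 3) - 16)/7 = (9 - 16)/7 = (⅐)*(-7) = -1)
-34*a(-4, -4) + z = -34*0 - 1 = 0 - 1 = -1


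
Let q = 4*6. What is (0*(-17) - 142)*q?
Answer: -3408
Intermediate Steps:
q = 24
(0*(-17) - 142)*q = (0*(-17) - 142)*24 = (0 - 142)*24 = -142*24 = -3408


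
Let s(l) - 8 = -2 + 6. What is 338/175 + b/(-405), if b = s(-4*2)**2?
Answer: 2482/1575 ≈ 1.5759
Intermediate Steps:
s(l) = 12 (s(l) = 8 + (-2 + 6) = 8 + 4 = 12)
b = 144 (b = 12**2 = 144)
338/175 + b/(-405) = 338/175 + 144/(-405) = 338*(1/175) + 144*(-1/405) = 338/175 - 16/45 = 2482/1575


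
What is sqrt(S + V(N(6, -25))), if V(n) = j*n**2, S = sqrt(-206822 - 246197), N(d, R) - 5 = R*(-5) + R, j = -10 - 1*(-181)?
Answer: sqrt(1885275 + I*sqrt(453019)) ≈ 1373.1 + 0.25*I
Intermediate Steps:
j = 171 (j = -10 + 181 = 171)
N(d, R) = 5 - 4*R (N(d, R) = 5 + (R*(-5) + R) = 5 + (-5*R + R) = 5 - 4*R)
S = I*sqrt(453019) (S = sqrt(-453019) = I*sqrt(453019) ≈ 673.07*I)
V(n) = 171*n**2
sqrt(S + V(N(6, -25))) = sqrt(I*sqrt(453019) + 171*(5 - 4*(-25))**2) = sqrt(I*sqrt(453019) + 171*(5 + 100)**2) = sqrt(I*sqrt(453019) + 171*105**2) = sqrt(I*sqrt(453019) + 171*11025) = sqrt(I*sqrt(453019) + 1885275) = sqrt(1885275 + I*sqrt(453019))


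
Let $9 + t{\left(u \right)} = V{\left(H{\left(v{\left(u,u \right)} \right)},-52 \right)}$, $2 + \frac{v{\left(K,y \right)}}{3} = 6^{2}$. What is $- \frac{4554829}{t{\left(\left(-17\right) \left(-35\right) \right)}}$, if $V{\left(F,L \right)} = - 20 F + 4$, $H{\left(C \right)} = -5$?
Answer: $- \frac{4554829}{95} \approx -47946.0$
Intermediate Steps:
$v{\left(K,y \right)} = 102$ ($v{\left(K,y \right)} = -6 + 3 \cdot 6^{2} = -6 + 3 \cdot 36 = -6 + 108 = 102$)
$V{\left(F,L \right)} = 4 - 20 F$
$t{\left(u \right)} = 95$ ($t{\left(u \right)} = -9 + \left(4 - -100\right) = -9 + \left(4 + 100\right) = -9 + 104 = 95$)
$- \frac{4554829}{t{\left(\left(-17\right) \left(-35\right) \right)}} = - \frac{4554829}{95}$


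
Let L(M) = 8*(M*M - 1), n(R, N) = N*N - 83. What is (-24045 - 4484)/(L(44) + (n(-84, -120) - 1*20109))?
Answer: -28529/9688 ≈ -2.9448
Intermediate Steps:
n(R, N) = -83 + N² (n(R, N) = N² - 83 = -83 + N²)
L(M) = -8 + 8*M² (L(M) = 8*(M² - 1) = 8*(-1 + M²) = -8 + 8*M²)
(-24045 - 4484)/(L(44) + (n(-84, -120) - 1*20109)) = (-24045 - 4484)/((-8 + 8*44²) + ((-83 + (-120)²) - 1*20109)) = -28529/((-8 + 8*1936) + ((-83 + 14400) - 20109)) = -28529/((-8 + 15488) + (14317 - 20109)) = -28529/(15480 - 5792) = -28529/9688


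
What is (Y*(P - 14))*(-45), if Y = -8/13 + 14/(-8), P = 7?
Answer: -38745/52 ≈ -745.10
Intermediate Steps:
Y = -123/52 (Y = -8*1/13 + 14*(-⅛) = -8/13 - 7/4 = -123/52 ≈ -2.3654)
(Y*(P - 14))*(-45) = -123*(7 - 14)/52*(-45) = -123/52*(-7)*(-45) = (861/52)*(-45) = -38745/52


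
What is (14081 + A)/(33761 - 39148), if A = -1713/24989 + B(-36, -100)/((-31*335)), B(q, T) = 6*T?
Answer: -730833657172/279596898211 ≈ -2.6139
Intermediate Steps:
A = -559221/51902153 (A = -1713/24989 + (6*(-100))/((-31*335)) = -1713*1/24989 - 600/(-10385) = -1713/24989 - 600*(-1/10385) = -1713/24989 + 120/2077 = -559221/51902153 ≈ -0.010775)
(14081 + A)/(33761 - 39148) = (14081 - 559221/51902153)/(33761 - 39148) = (730833657172/51902153)/(-5387) = (730833657172/51902153)*(-1/5387) = -730833657172/279596898211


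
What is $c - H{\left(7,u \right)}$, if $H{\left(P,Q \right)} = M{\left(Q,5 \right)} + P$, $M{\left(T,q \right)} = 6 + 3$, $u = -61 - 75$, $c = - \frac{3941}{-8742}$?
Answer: $- \frac{135931}{8742} \approx -15.549$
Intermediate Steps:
$c = \frac{3941}{8742}$ ($c = \left(-3941\right) \left(- \frac{1}{8742}\right) = \frac{3941}{8742} \approx 0.45081$)
$u = -136$
$M{\left(T,q \right)} = 9$
$H{\left(P,Q \right)} = 9 + P$
$c - H{\left(7,u \right)} = \frac{3941}{8742} - \left(9 + 7\right) = \frac{3941}{8742} - 16 = - \frac{135931}{8742}$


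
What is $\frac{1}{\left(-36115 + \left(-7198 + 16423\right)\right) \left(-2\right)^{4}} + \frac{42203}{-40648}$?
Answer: $- \frac{2269682421}{2186049440} \approx -1.0383$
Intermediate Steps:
$\frac{1}{\left(-36115 + \left(-7198 + 16423\right)\right) \left(-2\right)^{4}} + \frac{42203}{-40648} = \frac{1}{\left(-36115 + 9225\right) 16} + 42203 \left(- \frac{1}{40648}\right) = \frac{1}{-26890} \cdot \frac{1}{16} - \frac{42203}{40648} = \left(- \frac{1}{26890}\right) \frac{1}{16} - \frac{42203}{40648} = - \frac{1}{430240} - \frac{42203}{40648} = - \frac{2269682421}{2186049440}$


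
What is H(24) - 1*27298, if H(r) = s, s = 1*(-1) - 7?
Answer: -27306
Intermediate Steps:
s = -8 (s = -1 - 7 = -8)
H(r) = -8
H(24) - 1*27298 = -8 - 1*27298 = -8 - 27298 = -27306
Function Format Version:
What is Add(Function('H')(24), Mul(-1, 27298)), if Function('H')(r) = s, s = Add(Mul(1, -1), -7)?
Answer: -27306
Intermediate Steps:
s = -8 (s = Add(-1, -7) = -8)
Function('H')(r) = -8
Add(Function('H')(24), Mul(-1, 27298)) = Add(-8, Mul(-1, 27298)) = Add(-8, -27298) = -27306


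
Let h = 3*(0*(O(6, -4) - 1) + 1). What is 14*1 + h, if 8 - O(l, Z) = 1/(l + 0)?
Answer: 17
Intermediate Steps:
O(l, Z) = 8 - 1/l (O(l, Z) = 8 - 1/(l + 0) = 8 - 1/l)
h = 3 (h = 3*(0*((8 - 1/6) - 1) + 1) = 3*(0*(47/6 - 1) + 1) = 3*(0*(41/6) + 1) = 3*(0 + 1) = 3*1 = 3)
14*1 + h = 14*1 + 3 = 14 + 3 = 17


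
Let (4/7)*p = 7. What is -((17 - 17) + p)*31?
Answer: -1519/4 ≈ -379.75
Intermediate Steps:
p = 49/4 (p = (7/4)*7 = 49/4 ≈ 12.250)
-((17 - 17) + p)*31 = -((17 - 17) + 49/4)*31 = -(0 + 49/4)*31 = -49*31/4 = -1*1519/4 = -1519/4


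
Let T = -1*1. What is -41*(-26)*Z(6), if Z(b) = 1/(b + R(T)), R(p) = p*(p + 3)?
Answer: 533/2 ≈ 266.50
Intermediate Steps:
T = -1
R(p) = p*(3 + p)
Z(b) = 1/(-2 + b) (Z(b) = 1/(b - (3 - 1)) = 1/(b - 1*2) = 1/(b - 2) = 1/(-2 + b))
-41*(-26)*Z(6) = -41*(-26)/(-2 + 6) = -(-1066)/4 = -1*(-533/2) = 533/2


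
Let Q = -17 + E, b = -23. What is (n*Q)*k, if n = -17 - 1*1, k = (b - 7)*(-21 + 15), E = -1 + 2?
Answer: 51840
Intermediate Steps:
E = 1
k = 180 (k = (-23 - 7)*(-21 + 15) = -30*(-6) = 180)
n = -18 (n = -17 - 1 = -18)
Q = -16 (Q = -17 + 1 = -16)
(n*Q)*k = -18*(-16)*180 = 288*180 = 51840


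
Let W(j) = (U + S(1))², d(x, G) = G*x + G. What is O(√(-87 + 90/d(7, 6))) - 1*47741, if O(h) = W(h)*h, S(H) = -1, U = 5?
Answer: -47741 + 4*I*√1362 ≈ -47741.0 + 147.62*I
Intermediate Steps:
d(x, G) = G + G*x
W(j) = 16 (W(j) = (5 - 1)² = 4² = 16)
O(h) = 16*h
O(√(-87 + 90/d(7, 6))) - 1*47741 = 16*√(-87 + 90/((6*(1 + 7)))) - 1*47741 = 16*√(-87 + 90/((6*8))) - 47741 = 16*√(-87 + 90/48) - 47741 = 16*√(-87 + 90*(1/48)) - 47741 = 16*√(-87 + 15/8) - 47741 = 16*√(-681/8) - 47741 = 16*(I*√1362/4) - 47741 = 4*I*√1362 - 47741 = -47741 + 4*I*√1362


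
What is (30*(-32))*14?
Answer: -13440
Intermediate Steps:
(30*(-32))*14 = -960*14 = -13440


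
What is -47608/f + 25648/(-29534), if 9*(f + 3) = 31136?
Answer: -6726187840/459386603 ≈ -14.642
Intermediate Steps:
f = 31109/9 (f = -3 + (⅑)*31136 = -3 + 31136/9 = 31109/9 ≈ 3456.6)
-47608/f + 25648/(-29534) = -47608/31109/9 + 25648/(-29534) = -47608*9/31109 + 25648*(-1/29534) = -428472/31109 - 12824/14767 = -6726187840/459386603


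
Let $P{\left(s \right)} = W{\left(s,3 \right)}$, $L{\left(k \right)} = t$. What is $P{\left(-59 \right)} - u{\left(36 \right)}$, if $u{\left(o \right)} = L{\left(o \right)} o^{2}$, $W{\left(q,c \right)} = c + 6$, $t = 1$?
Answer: $-1287$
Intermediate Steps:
$L{\left(k \right)} = 1$
$W{\left(q,c \right)} = 6 + c$
$P{\left(s \right)} = 9$ ($P{\left(s \right)} = 6 + 3 = 9$)
$u{\left(o \right)} = o^{2}$ ($u{\left(o \right)} = 1 o^{2} = o^{2}$)
$P{\left(-59 \right)} - u{\left(36 \right)} = 9 - 36^{2} = 9 - 1296 = -1287$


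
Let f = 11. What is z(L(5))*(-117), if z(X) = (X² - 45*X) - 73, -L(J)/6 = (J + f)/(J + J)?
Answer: -1319643/25 ≈ -52786.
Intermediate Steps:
L(J) = -3*(11 + J)/J (L(J) = -6*(J + 11)/(J + J) = -6*(11 + J)/(2*J) = -6*(11 + J)*1/(2*J) = -3*(11 + J)/J)
z(X) = -73 + X² - 45*X
z(L(5))*(-117) = (-73 + (-3 - 33/5)² - 45*(-3 - 33/5))*(-117) = (-73 + (-48/5)² - 45*(-48/5))*(-117) = (-73 + 2304/25 + 432)*(-117) = (11279/25)*(-117) = -1319643/25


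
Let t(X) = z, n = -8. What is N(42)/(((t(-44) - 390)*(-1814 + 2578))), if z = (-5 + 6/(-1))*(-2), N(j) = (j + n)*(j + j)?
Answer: -357/35144 ≈ -0.010158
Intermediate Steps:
N(j) = 2*j*(-8 + j) (N(j) = (j - 8)*(j + j) = (-8 + j)*(2*j) = 2*j*(-8 + j))
z = 22 (z = (-5 + 6*(-1))*(-2) = (-5 - 6)*(-2) = -11*(-2) = 22)
t(X) = 22
N(42)/(((t(-44) - 390)*(-1814 + 2578))) = (2*42*(-8 + 42))/(((22 - 390)*(-1814 + 2578))) = (2*42*34)/((-368*764)) = 2856/(-281152) = 2856*(-1/281152) = -357/35144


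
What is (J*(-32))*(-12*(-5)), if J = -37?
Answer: 71040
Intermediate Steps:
(J*(-32))*(-12*(-5)) = (-37*(-32))*(-12*(-5)) = 1184*60 = 71040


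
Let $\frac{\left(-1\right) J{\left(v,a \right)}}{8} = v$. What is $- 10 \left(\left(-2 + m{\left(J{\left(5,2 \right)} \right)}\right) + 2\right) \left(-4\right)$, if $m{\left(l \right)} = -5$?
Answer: $-200$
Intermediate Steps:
$J{\left(v,a \right)} = - 8 v$
$- 10 \left(\left(-2 + m{\left(J{\left(5,2 \right)} \right)}\right) + 2\right) \left(-4\right) = - 10 \left(\left(-2 - 5\right) + 2\right) \left(-4\right) = - 10 \left(-7 + 2\right) \left(-4\right) = \left(-10\right) \left(-5\right) \left(-4\right) = 50 \left(-4\right) = -200$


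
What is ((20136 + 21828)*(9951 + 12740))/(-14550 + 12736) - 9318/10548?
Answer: -836989712567/1594506 ≈ -5.2492e+5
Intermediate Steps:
((20136 + 21828)*(9951 + 12740))/(-14550 + 12736) - 9318/10548 = (41964*22691)/(-1814) - 9318*1/10548 = 952205124*(-1/1814) - 1553/1758 = -476102562/907 - 1553/1758 = -836989712567/1594506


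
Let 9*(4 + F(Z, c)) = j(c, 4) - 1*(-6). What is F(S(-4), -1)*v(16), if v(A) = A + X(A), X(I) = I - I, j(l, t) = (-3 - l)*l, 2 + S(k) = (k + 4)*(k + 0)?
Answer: -448/9 ≈ -49.778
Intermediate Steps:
S(k) = -2 + k*(4 + k) (S(k) = -2 + (k + 4)*(k + 0) = -2 + (4 + k)*k = -2 + k*(4 + k))
j(l, t) = l*(-3 - l)
X(I) = 0
F(Z, c) = -10/3 - c*(3 + c)/9 (F(Z, c) = -4 + (-c*(3 + c) - 1*(-6))/9 = -4 + (-c*(3 + c) + 6)/9 = -4 + (6 - c*(3 + c))/9 = -4 + (⅔ - c*(3 + c)/9) = -10/3 - c*(3 + c)/9)
v(A) = A (v(A) = A + 0 = A)
F(S(-4), -1)*v(16) = (-10/3 - ⅑*(-1)*(3 - 1))*16 = (-10/3 - ⅑*(-1)*2)*16 = (-10/3 + 2/9)*16 = -28/9*16 = -448/9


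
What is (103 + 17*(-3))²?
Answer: 2704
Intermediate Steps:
(103 + 17*(-3))² = (103 - 51)² = 52² = 2704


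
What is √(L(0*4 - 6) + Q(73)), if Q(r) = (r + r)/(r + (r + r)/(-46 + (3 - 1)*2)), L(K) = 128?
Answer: √13010/10 ≈ 11.406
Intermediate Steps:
Q(r) = 21/10 (Q(r) = (2*r)/(r + (2*r)/(-46 + 2*2)) = (2*r)/(r + (2*r)/(-46 + 4)) = (2*r)/(r + (2*r)/(-42)) = (2*r)/(r + (2*r)*(-1/42)) = (2*r)/(r - r/21) = (2*r)/((20*r/21)) = (2*r)*(21/(20*r)) = 21/10)
√(L(0*4 - 6) + Q(73)) = √(128 + 21/10) = √(1301/10) = √13010/10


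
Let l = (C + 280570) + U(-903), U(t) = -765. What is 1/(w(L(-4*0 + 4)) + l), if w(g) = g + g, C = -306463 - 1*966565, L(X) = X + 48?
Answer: -1/993119 ≈ -1.0069e-6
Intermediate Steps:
L(X) = 48 + X
C = -1273028 (C = -306463 - 966565 = -1273028)
w(g) = 2*g
l = -993223 (l = (-1273028 + 280570) - 765 = -992458 - 765 = -993223)
1/(w(L(-4*0 + 4)) + l) = 1/(2*(48 + (-4*0 + 4)) - 993223) = 1/(2*(48 + (0 + 4)) - 993223) = 1/(2*(48 + 4) - 993223) = 1/(2*52 - 993223) = 1/(104 - 993223) = 1/(-993119) = -1/993119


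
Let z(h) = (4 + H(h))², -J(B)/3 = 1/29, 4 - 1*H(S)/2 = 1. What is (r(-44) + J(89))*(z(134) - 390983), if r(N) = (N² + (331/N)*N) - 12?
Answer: -25560621136/29 ≈ -8.8140e+8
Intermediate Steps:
H(S) = 6 (H(S) = 8 - 2*1 = 8 - 2 = 6)
J(B) = -3/29
r(N) = 319 + N² (r(N) = (N² + 331) - 12 = (331 + N²) - 12 = 319 + N²)
z(h) = 100 (z(h) = (4 + 6)² = 10² = 100)
(r(-44) + J(89))*(z(134) - 390983) = ((319 + (-44)²) - 3/29)*(100 - 390983) = ((319 + 1936) - 3/29)*(-390883) = (2255 - 3/29)*(-390883) = (65392/29)*(-390883) = -25560621136/29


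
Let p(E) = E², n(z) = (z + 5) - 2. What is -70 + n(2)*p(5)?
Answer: 55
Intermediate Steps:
n(z) = 3 + z (n(z) = (5 + z) - 2 = 3 + z)
-70 + n(2)*p(5) = -70 + (3 + 2)*5² = -70 + 5*25 = -70 + 125 = 55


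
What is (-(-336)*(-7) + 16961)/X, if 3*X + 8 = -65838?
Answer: -43827/65846 ≈ -0.66560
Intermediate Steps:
X = -65846/3 (X = -8/3 + (⅓)*(-65838) = -8/3 - 21946 = -65846/3 ≈ -21949.)
(-(-336)*(-7) + 16961)/X = (-(-336)*(-7) + 16961)/(-65846/3) = (-21*112 + 16961)*(-3/65846) = (-2352 + 16961)*(-3/65846) = 14609*(-3/65846) = -43827/65846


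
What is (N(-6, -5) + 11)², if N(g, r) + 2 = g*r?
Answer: 1521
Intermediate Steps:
N(g, r) = -2 + g*r
(N(-6, -5) + 11)² = ((-2 - 6*(-5)) + 11)² = ((-2 + 30) + 11)² = (28 + 11)² = 39² = 1521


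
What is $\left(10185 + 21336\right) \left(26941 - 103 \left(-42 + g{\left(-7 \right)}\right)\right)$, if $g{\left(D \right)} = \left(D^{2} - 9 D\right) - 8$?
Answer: $647914155$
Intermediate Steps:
$g{\left(D \right)} = -8 + D^{2} - 9 D$
$\left(10185 + 21336\right) \left(26941 - 103 \left(-42 + g{\left(-7 \right)}\right)\right) = \left(10185 + 21336\right) \left(26941 - 103 \left(-42 - \left(-55 - 49\right)\right)\right) = 31521 \left(26941 - 103 \left(-42 + \left(-8 + 49 + 63\right)\right)\right) = 31521 \left(26941 - 103 \left(-42 + 104\right)\right) = 31521 \left(26941 - 6386\right) = 31521 \cdot 20555 = 647914155$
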